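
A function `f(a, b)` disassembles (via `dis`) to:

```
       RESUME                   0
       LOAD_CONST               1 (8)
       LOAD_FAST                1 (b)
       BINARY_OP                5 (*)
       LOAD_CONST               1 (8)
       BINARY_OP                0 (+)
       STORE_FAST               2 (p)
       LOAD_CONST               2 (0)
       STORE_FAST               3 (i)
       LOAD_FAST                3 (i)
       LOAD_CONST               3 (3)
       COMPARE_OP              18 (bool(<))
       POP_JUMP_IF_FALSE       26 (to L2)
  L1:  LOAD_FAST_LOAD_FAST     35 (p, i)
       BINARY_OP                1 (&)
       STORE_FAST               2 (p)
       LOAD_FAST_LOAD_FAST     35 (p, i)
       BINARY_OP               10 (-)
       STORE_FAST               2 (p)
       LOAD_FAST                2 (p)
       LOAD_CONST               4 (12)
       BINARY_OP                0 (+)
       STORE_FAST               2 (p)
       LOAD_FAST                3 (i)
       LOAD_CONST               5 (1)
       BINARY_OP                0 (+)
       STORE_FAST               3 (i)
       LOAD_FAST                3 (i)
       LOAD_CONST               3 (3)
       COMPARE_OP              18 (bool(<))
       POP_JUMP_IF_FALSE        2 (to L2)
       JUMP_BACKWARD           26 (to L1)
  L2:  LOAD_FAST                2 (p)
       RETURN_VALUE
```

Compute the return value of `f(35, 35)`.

12

LOAD_CONST → push 8
LOAD_FAST b → push 35
BINARY_OP * → 8 * 35 = 280
LOAD_CONST → push 8
BINARY_OP + → 280 + 8 = 288
STORE_FAST p → p=288
LOAD_CONST → push 0
STORE_FAST i → i=0
LOAD_FAST i → push 0
LOAD_CONST → push 3
COMPARE_OP bool(<) → 0 vs 3 = True
POP_JUMP_IF_FALSE → pop True; no jump
LOAD_FAST_LOAD_FAST p,i → push 288,0
BINARY_OP & → 288 & 0 = 0
STORE_FAST p → p=0
LOAD_FAST_LOAD_FAST p,i → push 0,0
BINARY_OP - → 0 - 0 = 0
STORE_FAST p → p=0
LOAD_FAST p → push 0
LOAD_CONST → push 12
BINARY_OP + → 0 + 12 = 12
STORE_FAST p → p=12
LOAD_FAST i → push 0
LOAD_CONST → push 1
BINARY_OP + → 0 + 1 = 1
STORE_FAST i → i=1
LOAD_FAST i → push 1
LOAD_CONST → push 3
COMPARE_OP bool(<) → 1 vs 3 = True
POP_JUMP_IF_FALSE → pop True; no jump
LOAD_FAST_LOAD_FAST p,i → push 12,1
BINARY_OP & → 12 & 1 = 0
STORE_FAST p → p=0
LOAD_FAST_LOAD_FAST p,i → push 0,1
BINARY_OP - → 0 - 1 = -1
STORE_FAST p → p=-1
LOAD_FAST p → push -1
LOAD_CONST → push 12
BINARY_OP + → -1 + 12 = 11
STORE_FAST p → p=11
LOAD_FAST i → push 1
LOAD_CONST → push 1
BINARY_OP + → 1 + 1 = 2
STORE_FAST i → i=2
LOAD_FAST i → push 2
LOAD_CONST → push 3
COMPARE_OP bool(<) → 2 vs 3 = True
POP_JUMP_IF_FALSE → pop True; no jump
LOAD_FAST_LOAD_FAST p,i → push 11,2
BINARY_OP & → 11 & 2 = 2
STORE_FAST p → p=2
LOAD_FAST_LOAD_FAST p,i → push 2,2
BINARY_OP - → 2 - 2 = 0
STORE_FAST p → p=0
LOAD_FAST p → push 0
LOAD_CONST → push 12
BINARY_OP + → 0 + 12 = 12
STORE_FAST p → p=12
LOAD_FAST i → push 2
LOAD_CONST → push 1
BINARY_OP + → 2 + 1 = 3
STORE_FAST i → i=3
LOAD_FAST i → push 3
LOAD_CONST → push 3
COMPARE_OP bool(<) → 3 vs 3 = False
POP_JUMP_IF_FALSE → pop False; jump
LOAD_FAST p → push 12
RETURN_VALUE → return 12.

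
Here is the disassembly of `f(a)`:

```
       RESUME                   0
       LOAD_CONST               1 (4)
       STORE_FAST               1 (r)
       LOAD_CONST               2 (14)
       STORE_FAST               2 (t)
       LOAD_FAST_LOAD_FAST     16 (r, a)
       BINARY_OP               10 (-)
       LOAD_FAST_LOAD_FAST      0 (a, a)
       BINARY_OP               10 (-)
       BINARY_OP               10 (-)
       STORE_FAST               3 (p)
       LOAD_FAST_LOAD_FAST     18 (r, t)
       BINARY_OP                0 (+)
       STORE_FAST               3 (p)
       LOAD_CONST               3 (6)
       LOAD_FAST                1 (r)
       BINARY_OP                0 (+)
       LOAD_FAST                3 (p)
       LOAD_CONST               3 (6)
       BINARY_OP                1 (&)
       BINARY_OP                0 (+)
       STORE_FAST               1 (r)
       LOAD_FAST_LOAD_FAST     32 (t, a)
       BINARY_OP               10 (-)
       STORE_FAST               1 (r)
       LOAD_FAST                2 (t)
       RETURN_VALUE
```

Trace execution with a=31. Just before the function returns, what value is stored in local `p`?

LOAD_CONST → push 4. Stack: [4]
STORE_FAST r → r=4. Stack: []
LOAD_CONST → push 14. Stack: [14]
STORE_FAST t → t=14. Stack: []
LOAD_FAST_LOAD_FAST r,a → push 4,31. Stack: [4, 31]
BINARY_OP - → 4 - 31 = -27. Stack: [-27]
LOAD_FAST_LOAD_FAST a,a → push 31,31. Stack: [-27, 31, 31]
BINARY_OP - → 31 - 31 = 0. Stack: [-27, 0]
BINARY_OP - → -27 - 0 = -27. Stack: [-27]
STORE_FAST p → p=-27. Stack: []
LOAD_FAST_LOAD_FAST r,t → push 4,14. Stack: [4, 14]
BINARY_OP + → 4 + 14 = 18. Stack: [18]
STORE_FAST p → p=18. Stack: []
LOAD_CONST → push 6. Stack: [6]
LOAD_FAST r → push 4. Stack: [6, 4]
BINARY_OP + → 6 + 4 = 10. Stack: [10]
LOAD_FAST p → push 18. Stack: [10, 18]
LOAD_CONST → push 6. Stack: [10, 18, 6]
BINARY_OP & → 18 & 6 = 2. Stack: [10, 2]
BINARY_OP + → 10 + 2 = 12. Stack: [12]
STORE_FAST r → r=12. Stack: []
LOAD_FAST_LOAD_FAST t,a → push 14,31. Stack: [14, 31]
BINARY_OP - → 14 - 31 = -17. Stack: [-17]
STORE_FAST r → r=-17. Stack: []
LOAD_FAST t → push 14. Stack: [14]
RETURN_VALUE → return 14.

18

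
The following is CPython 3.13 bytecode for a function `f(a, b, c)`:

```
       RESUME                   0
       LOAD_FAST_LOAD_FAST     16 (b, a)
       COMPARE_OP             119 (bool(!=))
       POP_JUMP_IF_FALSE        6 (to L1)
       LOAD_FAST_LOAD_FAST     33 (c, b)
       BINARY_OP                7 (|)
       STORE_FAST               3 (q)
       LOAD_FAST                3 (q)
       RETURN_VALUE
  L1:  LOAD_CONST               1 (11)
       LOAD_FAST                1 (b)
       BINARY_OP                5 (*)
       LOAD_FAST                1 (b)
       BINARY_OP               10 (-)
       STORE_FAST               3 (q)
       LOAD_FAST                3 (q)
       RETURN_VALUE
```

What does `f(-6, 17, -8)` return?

-7

LOAD_FAST_LOAD_FAST b,a → push 17,-6. Stack: [17, -6]
COMPARE_OP bool(!=) → 17 vs -6 = True. Stack: [True]
POP_JUMP_IF_FALSE → pop True; no jump. Stack: []
LOAD_FAST_LOAD_FAST c,b → push -8,17. Stack: [-8, 17]
BINARY_OP | → -8 | 17 = -7. Stack: [-7]
STORE_FAST q → q=-7. Stack: []
LOAD_FAST q → push -7. Stack: [-7]
RETURN_VALUE → return -7.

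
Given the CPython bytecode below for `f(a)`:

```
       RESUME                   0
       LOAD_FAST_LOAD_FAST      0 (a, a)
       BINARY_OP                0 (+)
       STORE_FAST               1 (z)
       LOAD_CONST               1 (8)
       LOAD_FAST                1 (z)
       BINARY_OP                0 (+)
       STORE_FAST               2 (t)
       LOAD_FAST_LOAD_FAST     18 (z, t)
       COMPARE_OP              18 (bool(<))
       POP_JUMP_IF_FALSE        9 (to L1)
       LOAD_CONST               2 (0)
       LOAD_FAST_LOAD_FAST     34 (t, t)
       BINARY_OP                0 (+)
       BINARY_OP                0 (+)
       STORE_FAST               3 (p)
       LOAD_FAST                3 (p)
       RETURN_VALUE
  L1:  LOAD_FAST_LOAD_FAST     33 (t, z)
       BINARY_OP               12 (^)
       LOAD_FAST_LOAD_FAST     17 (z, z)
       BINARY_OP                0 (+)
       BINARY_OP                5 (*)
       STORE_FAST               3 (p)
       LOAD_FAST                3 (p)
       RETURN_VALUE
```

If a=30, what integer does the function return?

136

LOAD_FAST_LOAD_FAST a,a → push 30,30. Stack: [30, 30]
BINARY_OP + → 30 + 30 = 60. Stack: [60]
STORE_FAST z → z=60. Stack: []
LOAD_CONST → push 8. Stack: [8]
LOAD_FAST z → push 60. Stack: [8, 60]
BINARY_OP + → 8 + 60 = 68. Stack: [68]
STORE_FAST t → t=68. Stack: []
LOAD_FAST_LOAD_FAST z,t → push 60,68. Stack: [60, 68]
COMPARE_OP bool(<) → 60 vs 68 = True. Stack: [True]
POP_JUMP_IF_FALSE → pop True; no jump. Stack: []
LOAD_CONST → push 0. Stack: [0]
LOAD_FAST_LOAD_FAST t,t → push 68,68. Stack: [0, 68, 68]
BINARY_OP + → 68 + 68 = 136. Stack: [0, 136]
BINARY_OP + → 0 + 136 = 136. Stack: [136]
STORE_FAST p → p=136. Stack: []
LOAD_FAST p → push 136. Stack: [136]
RETURN_VALUE → return 136.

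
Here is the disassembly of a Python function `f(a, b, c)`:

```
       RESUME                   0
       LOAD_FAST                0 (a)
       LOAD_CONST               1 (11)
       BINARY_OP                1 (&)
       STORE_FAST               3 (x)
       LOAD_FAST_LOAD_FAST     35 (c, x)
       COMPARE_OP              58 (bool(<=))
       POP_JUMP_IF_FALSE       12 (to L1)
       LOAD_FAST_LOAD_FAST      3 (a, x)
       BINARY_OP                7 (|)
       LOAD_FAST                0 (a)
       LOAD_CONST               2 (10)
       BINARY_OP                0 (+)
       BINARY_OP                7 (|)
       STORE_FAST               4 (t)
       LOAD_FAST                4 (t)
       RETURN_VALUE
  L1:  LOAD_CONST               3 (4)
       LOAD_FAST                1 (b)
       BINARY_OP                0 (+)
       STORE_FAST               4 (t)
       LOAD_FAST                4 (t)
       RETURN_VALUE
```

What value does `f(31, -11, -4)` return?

63

LOAD_FAST a → push 31. Stack: [31]
LOAD_CONST → push 11. Stack: [31, 11]
BINARY_OP & → 31 & 11 = 11. Stack: [11]
STORE_FAST x → x=11. Stack: []
LOAD_FAST_LOAD_FAST c,x → push -4,11. Stack: [-4, 11]
COMPARE_OP bool(<=) → -4 vs 11 = True. Stack: [True]
POP_JUMP_IF_FALSE → pop True; no jump. Stack: []
LOAD_FAST_LOAD_FAST a,x → push 31,11. Stack: [31, 11]
BINARY_OP | → 31 | 11 = 31. Stack: [31]
LOAD_FAST a → push 31. Stack: [31, 31]
LOAD_CONST → push 10. Stack: [31, 31, 10]
BINARY_OP + → 31 + 10 = 41. Stack: [31, 41]
BINARY_OP | → 31 | 41 = 63. Stack: [63]
STORE_FAST t → t=63. Stack: []
LOAD_FAST t → push 63. Stack: [63]
RETURN_VALUE → return 63.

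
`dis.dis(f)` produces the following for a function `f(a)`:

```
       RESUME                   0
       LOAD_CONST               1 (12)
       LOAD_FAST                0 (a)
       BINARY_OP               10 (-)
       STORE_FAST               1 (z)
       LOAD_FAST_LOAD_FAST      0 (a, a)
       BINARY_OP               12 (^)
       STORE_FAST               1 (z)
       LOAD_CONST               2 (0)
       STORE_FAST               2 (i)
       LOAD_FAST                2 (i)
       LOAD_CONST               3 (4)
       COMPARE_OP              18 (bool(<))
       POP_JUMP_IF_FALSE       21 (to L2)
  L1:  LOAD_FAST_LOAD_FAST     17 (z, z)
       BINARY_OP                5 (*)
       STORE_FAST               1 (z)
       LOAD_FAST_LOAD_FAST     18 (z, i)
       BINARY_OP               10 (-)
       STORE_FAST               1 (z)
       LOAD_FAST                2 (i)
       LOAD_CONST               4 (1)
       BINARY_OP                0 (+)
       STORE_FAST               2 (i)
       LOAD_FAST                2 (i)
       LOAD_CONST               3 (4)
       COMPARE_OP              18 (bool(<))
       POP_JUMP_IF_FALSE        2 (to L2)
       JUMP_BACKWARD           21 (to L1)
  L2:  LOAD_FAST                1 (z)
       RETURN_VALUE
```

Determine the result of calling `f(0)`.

-2

LOAD_CONST → push 12
LOAD_FAST a → push 0
BINARY_OP - → 12 - 0 = 12
STORE_FAST z → z=12
LOAD_FAST_LOAD_FAST a,a → push 0,0
BINARY_OP ^ → 0 ^ 0 = 0
STORE_FAST z → z=0
LOAD_CONST → push 0
STORE_FAST i → i=0
LOAD_FAST i → push 0
LOAD_CONST → push 4
COMPARE_OP bool(<) → 0 vs 4 = True
POP_JUMP_IF_FALSE → pop True; no jump
LOAD_FAST_LOAD_FAST z,z → push 0,0
BINARY_OP * → 0 * 0 = 0
STORE_FAST z → z=0
LOAD_FAST_LOAD_FAST z,i → push 0,0
BINARY_OP - → 0 - 0 = 0
STORE_FAST z → z=0
LOAD_FAST i → push 0
LOAD_CONST → push 1
BINARY_OP + → 0 + 1 = 1
STORE_FAST i → i=1
LOAD_FAST i → push 1
LOAD_CONST → push 4
COMPARE_OP bool(<) → 1 vs 4 = True
POP_JUMP_IF_FALSE → pop True; no jump
LOAD_FAST_LOAD_FAST z,z → push 0,0
BINARY_OP * → 0 * 0 = 0
STORE_FAST z → z=0
LOAD_FAST_LOAD_FAST z,i → push 0,1
BINARY_OP - → 0 - 1 = -1
STORE_FAST z → z=-1
LOAD_FAST i → push 1
LOAD_CONST → push 1
BINARY_OP + → 1 + 1 = 2
STORE_FAST i → i=2
LOAD_FAST i → push 2
LOAD_CONST → push 4
COMPARE_OP bool(<) → 2 vs 4 = True
POP_JUMP_IF_FALSE → pop True; no jump
LOAD_FAST_LOAD_FAST z,z → push -1,-1
BINARY_OP * → -1 * -1 = 1
STORE_FAST z → z=1
LOAD_FAST_LOAD_FAST z,i → push 1,2
BINARY_OP - → 1 - 2 = -1
STORE_FAST z → z=-1
LOAD_FAST i → push 2
LOAD_CONST → push 1
BINARY_OP + → 2 + 1 = 3
STORE_FAST i → i=3
LOAD_FAST i → push 3
LOAD_CONST → push 4
COMPARE_OP bool(<) → 3 vs 4 = True
POP_JUMP_IF_FALSE → pop True; no jump
LOAD_FAST_LOAD_FAST z,z → push -1,-1
BINARY_OP * → -1 * -1 = 1
STORE_FAST z → z=1
LOAD_FAST_LOAD_FAST z,i → push 1,3
BINARY_OP - → 1 - 3 = -2
STORE_FAST z → z=-2
LOAD_FAST i → push 3
LOAD_CONST → push 1
BINARY_OP + → 3 + 1 = 4
STORE_FAST i → i=4
LOAD_FAST i → push 4
LOAD_CONST → push 4
COMPARE_OP bool(<) → 4 vs 4 = False
POP_JUMP_IF_FALSE → pop False; jump
LOAD_FAST z → push -2
RETURN_VALUE → return -2.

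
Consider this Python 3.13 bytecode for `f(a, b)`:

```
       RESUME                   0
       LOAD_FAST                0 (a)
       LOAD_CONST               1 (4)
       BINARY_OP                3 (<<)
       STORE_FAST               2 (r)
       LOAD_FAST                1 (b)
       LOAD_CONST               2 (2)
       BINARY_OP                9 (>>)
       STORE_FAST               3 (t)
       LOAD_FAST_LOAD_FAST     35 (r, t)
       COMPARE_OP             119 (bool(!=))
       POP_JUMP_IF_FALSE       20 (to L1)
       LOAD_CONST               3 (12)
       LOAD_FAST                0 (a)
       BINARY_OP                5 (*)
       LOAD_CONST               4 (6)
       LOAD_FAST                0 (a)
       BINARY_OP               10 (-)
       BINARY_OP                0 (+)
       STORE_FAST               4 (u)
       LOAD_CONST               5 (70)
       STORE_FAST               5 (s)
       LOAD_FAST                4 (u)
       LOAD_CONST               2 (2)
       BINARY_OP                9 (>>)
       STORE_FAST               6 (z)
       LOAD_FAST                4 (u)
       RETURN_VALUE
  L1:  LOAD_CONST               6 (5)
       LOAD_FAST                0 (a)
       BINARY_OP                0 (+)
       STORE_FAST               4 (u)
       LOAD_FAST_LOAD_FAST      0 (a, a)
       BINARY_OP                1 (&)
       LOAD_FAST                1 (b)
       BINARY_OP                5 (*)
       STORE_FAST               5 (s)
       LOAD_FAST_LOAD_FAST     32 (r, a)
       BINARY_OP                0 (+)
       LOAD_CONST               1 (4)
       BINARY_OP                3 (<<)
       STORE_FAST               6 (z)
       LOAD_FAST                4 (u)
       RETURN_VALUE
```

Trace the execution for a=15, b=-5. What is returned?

171

LOAD_FAST a → push 15. Stack: [15]
LOAD_CONST → push 4. Stack: [15, 4]
BINARY_OP << → 15 << 4 = 240. Stack: [240]
STORE_FAST r → r=240. Stack: []
LOAD_FAST b → push -5. Stack: [-5]
LOAD_CONST → push 2. Stack: [-5, 2]
BINARY_OP >> → -5 >> 2 = -2. Stack: [-2]
STORE_FAST t → t=-2. Stack: []
LOAD_FAST_LOAD_FAST r,t → push 240,-2. Stack: [240, -2]
COMPARE_OP bool(!=) → 240 vs -2 = True. Stack: [True]
POP_JUMP_IF_FALSE → pop True; no jump. Stack: []
LOAD_CONST → push 12. Stack: [12]
LOAD_FAST a → push 15. Stack: [12, 15]
BINARY_OP * → 12 * 15 = 180. Stack: [180]
LOAD_CONST → push 6. Stack: [180, 6]
LOAD_FAST a → push 15. Stack: [180, 6, 15]
BINARY_OP - → 6 - 15 = -9. Stack: [180, -9]
BINARY_OP + → 180 + -9 = 171. Stack: [171]
STORE_FAST u → u=171. Stack: []
LOAD_CONST → push 70. Stack: [70]
STORE_FAST s → s=70. Stack: []
LOAD_FAST u → push 171. Stack: [171]
LOAD_CONST → push 2. Stack: [171, 2]
BINARY_OP >> → 171 >> 2 = 42. Stack: [42]
STORE_FAST z → z=42. Stack: []
LOAD_FAST u → push 171. Stack: [171]
RETURN_VALUE → return 171.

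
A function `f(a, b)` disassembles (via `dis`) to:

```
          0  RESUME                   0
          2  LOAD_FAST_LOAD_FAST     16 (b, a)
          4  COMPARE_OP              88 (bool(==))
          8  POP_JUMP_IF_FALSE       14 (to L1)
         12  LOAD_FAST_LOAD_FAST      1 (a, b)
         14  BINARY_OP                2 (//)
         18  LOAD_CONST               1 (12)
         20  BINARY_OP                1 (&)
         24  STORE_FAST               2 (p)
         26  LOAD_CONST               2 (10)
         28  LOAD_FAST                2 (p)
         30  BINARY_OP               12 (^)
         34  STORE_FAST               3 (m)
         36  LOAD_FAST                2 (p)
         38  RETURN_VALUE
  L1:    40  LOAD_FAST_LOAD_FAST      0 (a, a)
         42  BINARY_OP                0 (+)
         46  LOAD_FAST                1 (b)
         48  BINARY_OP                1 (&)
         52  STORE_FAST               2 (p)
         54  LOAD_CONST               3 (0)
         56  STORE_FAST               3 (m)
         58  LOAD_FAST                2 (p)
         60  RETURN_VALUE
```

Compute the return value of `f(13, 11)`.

LOAD_FAST_LOAD_FAST b,a → push 11,13. Stack: [11, 13]
COMPARE_OP bool(==) → 11 vs 13 = False. Stack: [False]
POP_JUMP_IF_FALSE → pop False; jump. Stack: []
LOAD_FAST_LOAD_FAST a,a → push 13,13. Stack: [13, 13]
BINARY_OP + → 13 + 13 = 26. Stack: [26]
LOAD_FAST b → push 11. Stack: [26, 11]
BINARY_OP & → 26 & 11 = 10. Stack: [10]
STORE_FAST p → p=10. Stack: []
LOAD_CONST → push 0. Stack: [0]
STORE_FAST m → m=0. Stack: []
LOAD_FAST p → push 10. Stack: [10]
RETURN_VALUE → return 10.

10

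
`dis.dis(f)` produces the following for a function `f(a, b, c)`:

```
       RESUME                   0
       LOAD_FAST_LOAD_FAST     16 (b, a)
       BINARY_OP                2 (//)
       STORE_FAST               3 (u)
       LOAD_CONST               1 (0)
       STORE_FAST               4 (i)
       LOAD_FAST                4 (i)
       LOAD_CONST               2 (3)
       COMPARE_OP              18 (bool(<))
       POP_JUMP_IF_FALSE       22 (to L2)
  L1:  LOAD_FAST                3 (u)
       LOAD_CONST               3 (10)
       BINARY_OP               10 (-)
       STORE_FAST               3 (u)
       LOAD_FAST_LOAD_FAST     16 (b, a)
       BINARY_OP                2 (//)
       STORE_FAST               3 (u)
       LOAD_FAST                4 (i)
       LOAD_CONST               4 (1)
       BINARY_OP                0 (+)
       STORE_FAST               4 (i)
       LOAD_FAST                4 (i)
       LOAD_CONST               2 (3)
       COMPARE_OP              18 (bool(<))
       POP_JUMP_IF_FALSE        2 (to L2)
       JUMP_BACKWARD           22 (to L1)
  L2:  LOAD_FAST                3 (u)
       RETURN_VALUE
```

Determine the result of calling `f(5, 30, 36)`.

LOAD_FAST_LOAD_FAST b,a → push 30,5. Stack: [30, 5]
BINARY_OP // → 30 // 5 = 6. Stack: [6]
STORE_FAST u → u=6. Stack: []
LOAD_CONST → push 0. Stack: [0]
STORE_FAST i → i=0. Stack: []
LOAD_FAST i → push 0. Stack: [0]
LOAD_CONST → push 3. Stack: [0, 3]
COMPARE_OP bool(<) → 0 vs 3 = True. Stack: [True]
POP_JUMP_IF_FALSE → pop True; no jump. Stack: []
LOAD_FAST u → push 6. Stack: [6]
LOAD_CONST → push 10. Stack: [6, 10]
BINARY_OP - → 6 - 10 = -4. Stack: [-4]
STORE_FAST u → u=-4. Stack: []
LOAD_FAST_LOAD_FAST b,a → push 30,5. Stack: [30, 5]
BINARY_OP // → 30 // 5 = 6. Stack: [6]
STORE_FAST u → u=6. Stack: []
LOAD_FAST i → push 0. Stack: [0]
LOAD_CONST → push 1. Stack: [0, 1]
BINARY_OP + → 0 + 1 = 1. Stack: [1]
STORE_FAST i → i=1. Stack: []
LOAD_FAST i → push 1. Stack: [1]
LOAD_CONST → push 3. Stack: [1, 3]
COMPARE_OP bool(<) → 1 vs 3 = True. Stack: [True]
POP_JUMP_IF_FALSE → pop True; no jump. Stack: []
LOAD_FAST u → push 6. Stack: [6]
LOAD_CONST → push 10. Stack: [6, 10]
BINARY_OP - → 6 - 10 = -4. Stack: [-4]
STORE_FAST u → u=-4. Stack: []
LOAD_FAST_LOAD_FAST b,a → push 30,5. Stack: [30, 5]
BINARY_OP // → 30 // 5 = 6. Stack: [6]
STORE_FAST u → u=6. Stack: []
LOAD_FAST i → push 1. Stack: [1]
LOAD_CONST → push 1. Stack: [1, 1]
BINARY_OP + → 1 + 1 = 2. Stack: [2]
STORE_FAST i → i=2. Stack: []
LOAD_FAST i → push 2. Stack: [2]
LOAD_CONST → push 3. Stack: [2, 3]
COMPARE_OP bool(<) → 2 vs 3 = True. Stack: [True]
POP_JUMP_IF_FALSE → pop True; no jump. Stack: []
LOAD_FAST u → push 6. Stack: [6]
LOAD_CONST → push 10. Stack: [6, 10]
BINARY_OP - → 6 - 10 = -4. Stack: [-4]
STORE_FAST u → u=-4. Stack: []
LOAD_FAST_LOAD_FAST b,a → push 30,5. Stack: [30, 5]
BINARY_OP // → 30 // 5 = 6. Stack: [6]
STORE_FAST u → u=6. Stack: []
LOAD_FAST i → push 2. Stack: [2]
LOAD_CONST → push 1. Stack: [2, 1]
BINARY_OP + → 2 + 1 = 3. Stack: [3]
STORE_FAST i → i=3. Stack: []
LOAD_FAST i → push 3. Stack: [3]
LOAD_CONST → push 3. Stack: [3, 3]
COMPARE_OP bool(<) → 3 vs 3 = False. Stack: [False]
POP_JUMP_IF_FALSE → pop False; jump. Stack: []
LOAD_FAST u → push 6. Stack: [6]
RETURN_VALUE → return 6.

6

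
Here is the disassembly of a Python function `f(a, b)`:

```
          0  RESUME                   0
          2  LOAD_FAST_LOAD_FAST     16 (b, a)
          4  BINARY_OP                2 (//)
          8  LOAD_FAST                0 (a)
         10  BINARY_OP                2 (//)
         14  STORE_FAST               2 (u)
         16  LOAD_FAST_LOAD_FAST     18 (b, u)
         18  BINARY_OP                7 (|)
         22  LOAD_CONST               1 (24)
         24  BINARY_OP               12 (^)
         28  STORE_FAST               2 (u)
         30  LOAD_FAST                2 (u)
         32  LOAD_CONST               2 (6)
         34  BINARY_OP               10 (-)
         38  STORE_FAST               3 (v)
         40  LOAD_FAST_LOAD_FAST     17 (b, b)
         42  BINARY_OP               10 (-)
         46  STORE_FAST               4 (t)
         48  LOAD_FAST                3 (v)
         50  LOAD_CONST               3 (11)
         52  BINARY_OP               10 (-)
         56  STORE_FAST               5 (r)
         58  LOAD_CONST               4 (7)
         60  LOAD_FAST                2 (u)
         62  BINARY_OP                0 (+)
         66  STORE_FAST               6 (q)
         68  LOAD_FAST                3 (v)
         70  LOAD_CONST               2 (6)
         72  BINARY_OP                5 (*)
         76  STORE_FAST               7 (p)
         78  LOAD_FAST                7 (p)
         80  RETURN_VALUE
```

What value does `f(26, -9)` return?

LOAD_FAST_LOAD_FAST b,a → push -9,26. Stack: [-9, 26]
BINARY_OP // → -9 // 26 = -1. Stack: [-1]
LOAD_FAST a → push 26. Stack: [-1, 26]
BINARY_OP // → -1 // 26 = -1. Stack: [-1]
STORE_FAST u → u=-1. Stack: []
LOAD_FAST_LOAD_FAST b,u → push -9,-1. Stack: [-9, -1]
BINARY_OP | → -9 | -1 = -1. Stack: [-1]
LOAD_CONST → push 24. Stack: [-1, 24]
BINARY_OP ^ → -1 ^ 24 = -25. Stack: [-25]
STORE_FAST u → u=-25. Stack: []
LOAD_FAST u → push -25. Stack: [-25]
LOAD_CONST → push 6. Stack: [-25, 6]
BINARY_OP - → -25 - 6 = -31. Stack: [-31]
STORE_FAST v → v=-31. Stack: []
LOAD_FAST_LOAD_FAST b,b → push -9,-9. Stack: [-9, -9]
BINARY_OP - → -9 - -9 = 0. Stack: [0]
STORE_FAST t → t=0. Stack: []
LOAD_FAST v → push -31. Stack: [-31]
LOAD_CONST → push 11. Stack: [-31, 11]
BINARY_OP - → -31 - 11 = -42. Stack: [-42]
STORE_FAST r → r=-42. Stack: []
LOAD_CONST → push 7. Stack: [7]
LOAD_FAST u → push -25. Stack: [7, -25]
BINARY_OP + → 7 + -25 = -18. Stack: [-18]
STORE_FAST q → q=-18. Stack: []
LOAD_FAST v → push -31. Stack: [-31]
LOAD_CONST → push 6. Stack: [-31, 6]
BINARY_OP * → -31 * 6 = -186. Stack: [-186]
STORE_FAST p → p=-186. Stack: []
LOAD_FAST p → push -186. Stack: [-186]
RETURN_VALUE → return -186.

-186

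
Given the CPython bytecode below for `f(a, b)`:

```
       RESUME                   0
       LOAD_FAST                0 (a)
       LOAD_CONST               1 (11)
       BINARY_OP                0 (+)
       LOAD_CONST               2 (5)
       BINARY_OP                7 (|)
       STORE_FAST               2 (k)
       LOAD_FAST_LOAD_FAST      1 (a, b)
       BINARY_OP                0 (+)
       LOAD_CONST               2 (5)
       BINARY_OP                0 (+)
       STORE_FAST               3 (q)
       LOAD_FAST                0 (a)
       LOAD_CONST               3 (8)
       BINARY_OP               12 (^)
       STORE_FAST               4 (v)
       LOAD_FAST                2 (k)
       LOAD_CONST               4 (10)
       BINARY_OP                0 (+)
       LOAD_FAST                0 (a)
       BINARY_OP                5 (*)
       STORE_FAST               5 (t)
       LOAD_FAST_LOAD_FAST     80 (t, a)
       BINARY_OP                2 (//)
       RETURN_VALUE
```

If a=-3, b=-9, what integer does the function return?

LOAD_FAST a → push -3. Stack: [-3]
LOAD_CONST → push 11. Stack: [-3, 11]
BINARY_OP + → -3 + 11 = 8. Stack: [8]
LOAD_CONST → push 5. Stack: [8, 5]
BINARY_OP | → 8 | 5 = 13. Stack: [13]
STORE_FAST k → k=13. Stack: []
LOAD_FAST_LOAD_FAST a,b → push -3,-9. Stack: [-3, -9]
BINARY_OP + → -3 + -9 = -12. Stack: [-12]
LOAD_CONST → push 5. Stack: [-12, 5]
BINARY_OP + → -12 + 5 = -7. Stack: [-7]
STORE_FAST q → q=-7. Stack: []
LOAD_FAST a → push -3. Stack: [-3]
LOAD_CONST → push 8. Stack: [-3, 8]
BINARY_OP ^ → -3 ^ 8 = -11. Stack: [-11]
STORE_FAST v → v=-11. Stack: []
LOAD_FAST k → push 13. Stack: [13]
LOAD_CONST → push 10. Stack: [13, 10]
BINARY_OP + → 13 + 10 = 23. Stack: [23]
LOAD_FAST a → push -3. Stack: [23, -3]
BINARY_OP * → 23 * -3 = -69. Stack: [-69]
STORE_FAST t → t=-69. Stack: []
LOAD_FAST_LOAD_FAST t,a → push -69,-3. Stack: [-69, -3]
BINARY_OP // → -69 // -3 = 23. Stack: [23]
RETURN_VALUE → return 23.

23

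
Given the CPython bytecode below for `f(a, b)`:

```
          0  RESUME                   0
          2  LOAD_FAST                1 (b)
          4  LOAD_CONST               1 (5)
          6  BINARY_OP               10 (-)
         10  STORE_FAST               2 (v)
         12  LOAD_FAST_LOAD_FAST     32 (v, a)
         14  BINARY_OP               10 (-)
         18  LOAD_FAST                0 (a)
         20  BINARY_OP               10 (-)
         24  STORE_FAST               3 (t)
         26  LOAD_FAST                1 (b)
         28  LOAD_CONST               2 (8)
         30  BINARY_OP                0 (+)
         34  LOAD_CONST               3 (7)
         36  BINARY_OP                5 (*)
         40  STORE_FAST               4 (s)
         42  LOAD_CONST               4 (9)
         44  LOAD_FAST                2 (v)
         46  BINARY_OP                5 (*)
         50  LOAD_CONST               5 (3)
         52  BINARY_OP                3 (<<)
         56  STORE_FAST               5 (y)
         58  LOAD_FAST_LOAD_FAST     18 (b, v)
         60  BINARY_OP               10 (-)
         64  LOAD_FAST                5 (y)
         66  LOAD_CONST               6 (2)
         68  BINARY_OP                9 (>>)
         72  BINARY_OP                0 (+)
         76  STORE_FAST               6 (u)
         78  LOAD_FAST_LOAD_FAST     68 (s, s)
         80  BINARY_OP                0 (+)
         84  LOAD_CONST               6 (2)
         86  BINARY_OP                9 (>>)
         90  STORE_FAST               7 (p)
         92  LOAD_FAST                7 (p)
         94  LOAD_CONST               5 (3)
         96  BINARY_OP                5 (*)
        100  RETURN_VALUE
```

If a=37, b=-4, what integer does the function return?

42

LOAD_FAST b → push -4. Stack: [-4]
LOAD_CONST → push 5. Stack: [-4, 5]
BINARY_OP - → -4 - 5 = -9. Stack: [-9]
STORE_FAST v → v=-9. Stack: []
LOAD_FAST_LOAD_FAST v,a → push -9,37. Stack: [-9, 37]
BINARY_OP - → -9 - 37 = -46. Stack: [-46]
LOAD_FAST a → push 37. Stack: [-46, 37]
BINARY_OP - → -46 - 37 = -83. Stack: [-83]
STORE_FAST t → t=-83. Stack: []
LOAD_FAST b → push -4. Stack: [-4]
LOAD_CONST → push 8. Stack: [-4, 8]
BINARY_OP + → -4 + 8 = 4. Stack: [4]
LOAD_CONST → push 7. Stack: [4, 7]
BINARY_OP * → 4 * 7 = 28. Stack: [28]
STORE_FAST s → s=28. Stack: []
LOAD_CONST → push 9. Stack: [9]
LOAD_FAST v → push -9. Stack: [9, -9]
BINARY_OP * → 9 * -9 = -81. Stack: [-81]
LOAD_CONST → push 3. Stack: [-81, 3]
BINARY_OP << → -81 << 3 = -648. Stack: [-648]
STORE_FAST y → y=-648. Stack: []
LOAD_FAST_LOAD_FAST b,v → push -4,-9. Stack: [-4, -9]
BINARY_OP - → -4 - -9 = 5. Stack: [5]
LOAD_FAST y → push -648. Stack: [5, -648]
LOAD_CONST → push 2. Stack: [5, -648, 2]
BINARY_OP >> → -648 >> 2 = -162. Stack: [5, -162]
BINARY_OP + → 5 + -162 = -157. Stack: [-157]
STORE_FAST u → u=-157. Stack: []
LOAD_FAST_LOAD_FAST s,s → push 28,28. Stack: [28, 28]
BINARY_OP + → 28 + 28 = 56. Stack: [56]
LOAD_CONST → push 2. Stack: [56, 2]
BINARY_OP >> → 56 >> 2 = 14. Stack: [14]
STORE_FAST p → p=14. Stack: []
LOAD_FAST p → push 14. Stack: [14]
LOAD_CONST → push 3. Stack: [14, 3]
BINARY_OP * → 14 * 3 = 42. Stack: [42]
RETURN_VALUE → return 42.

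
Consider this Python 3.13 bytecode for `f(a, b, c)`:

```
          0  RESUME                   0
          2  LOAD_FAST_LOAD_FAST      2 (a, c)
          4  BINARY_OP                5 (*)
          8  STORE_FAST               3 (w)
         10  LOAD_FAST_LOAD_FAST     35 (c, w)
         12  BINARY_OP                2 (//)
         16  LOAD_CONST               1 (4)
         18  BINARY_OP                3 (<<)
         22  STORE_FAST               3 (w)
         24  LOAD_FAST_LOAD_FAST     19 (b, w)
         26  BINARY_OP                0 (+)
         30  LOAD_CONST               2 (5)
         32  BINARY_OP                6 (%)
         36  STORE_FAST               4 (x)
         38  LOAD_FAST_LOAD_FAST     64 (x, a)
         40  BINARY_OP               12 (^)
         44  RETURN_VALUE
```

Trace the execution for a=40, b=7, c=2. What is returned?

LOAD_FAST_LOAD_FAST a,c → push 40,2. Stack: [40, 2]
BINARY_OP * → 40 * 2 = 80. Stack: [80]
STORE_FAST w → w=80. Stack: []
LOAD_FAST_LOAD_FAST c,w → push 2,80. Stack: [2, 80]
BINARY_OP // → 2 // 80 = 0. Stack: [0]
LOAD_CONST → push 4. Stack: [0, 4]
BINARY_OP << → 0 << 4 = 0. Stack: [0]
STORE_FAST w → w=0. Stack: []
LOAD_FAST_LOAD_FAST b,w → push 7,0. Stack: [7, 0]
BINARY_OP + → 7 + 0 = 7. Stack: [7]
LOAD_CONST → push 5. Stack: [7, 5]
BINARY_OP % → 7 % 5 = 2. Stack: [2]
STORE_FAST x → x=2. Stack: []
LOAD_FAST_LOAD_FAST x,a → push 2,40. Stack: [2, 40]
BINARY_OP ^ → 2 ^ 40 = 42. Stack: [42]
RETURN_VALUE → return 42.

42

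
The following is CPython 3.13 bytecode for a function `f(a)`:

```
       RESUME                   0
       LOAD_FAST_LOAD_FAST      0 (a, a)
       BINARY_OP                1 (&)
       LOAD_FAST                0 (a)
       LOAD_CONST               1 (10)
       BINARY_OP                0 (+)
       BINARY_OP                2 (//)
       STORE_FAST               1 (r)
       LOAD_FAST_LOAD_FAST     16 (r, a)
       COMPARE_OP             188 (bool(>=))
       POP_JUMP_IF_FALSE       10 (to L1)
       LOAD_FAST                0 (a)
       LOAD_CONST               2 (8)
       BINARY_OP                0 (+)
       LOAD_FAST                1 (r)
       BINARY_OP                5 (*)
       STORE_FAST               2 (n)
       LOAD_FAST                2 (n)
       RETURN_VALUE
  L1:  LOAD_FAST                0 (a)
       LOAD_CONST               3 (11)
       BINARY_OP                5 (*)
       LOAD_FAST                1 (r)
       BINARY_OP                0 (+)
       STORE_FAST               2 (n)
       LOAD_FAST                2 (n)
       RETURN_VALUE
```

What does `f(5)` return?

LOAD_FAST_LOAD_FAST a,a → push 5,5. Stack: [5, 5]
BINARY_OP & → 5 & 5 = 5. Stack: [5]
LOAD_FAST a → push 5. Stack: [5, 5]
LOAD_CONST → push 10. Stack: [5, 5, 10]
BINARY_OP + → 5 + 10 = 15. Stack: [5, 15]
BINARY_OP // → 5 // 15 = 0. Stack: [0]
STORE_FAST r → r=0. Stack: []
LOAD_FAST_LOAD_FAST r,a → push 0,5. Stack: [0, 5]
COMPARE_OP bool(>=) → 0 vs 5 = False. Stack: [False]
POP_JUMP_IF_FALSE → pop False; jump. Stack: []
LOAD_FAST a → push 5. Stack: [5]
LOAD_CONST → push 11. Stack: [5, 11]
BINARY_OP * → 5 * 11 = 55. Stack: [55]
LOAD_FAST r → push 0. Stack: [55, 0]
BINARY_OP + → 55 + 0 = 55. Stack: [55]
STORE_FAST n → n=55. Stack: []
LOAD_FAST n → push 55. Stack: [55]
RETURN_VALUE → return 55.

55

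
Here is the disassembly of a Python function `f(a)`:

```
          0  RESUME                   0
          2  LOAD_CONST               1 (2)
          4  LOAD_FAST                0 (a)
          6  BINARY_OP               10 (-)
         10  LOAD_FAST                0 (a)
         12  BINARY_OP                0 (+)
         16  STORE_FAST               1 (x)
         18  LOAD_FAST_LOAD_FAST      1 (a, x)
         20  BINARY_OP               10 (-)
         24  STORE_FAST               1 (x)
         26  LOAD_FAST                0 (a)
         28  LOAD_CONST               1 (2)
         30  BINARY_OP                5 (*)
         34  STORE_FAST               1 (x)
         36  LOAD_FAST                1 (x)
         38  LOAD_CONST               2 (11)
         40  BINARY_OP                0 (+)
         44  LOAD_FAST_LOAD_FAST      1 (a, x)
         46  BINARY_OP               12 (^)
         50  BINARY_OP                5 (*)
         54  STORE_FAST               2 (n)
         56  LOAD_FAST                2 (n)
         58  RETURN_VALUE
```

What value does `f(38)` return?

9222

LOAD_CONST → push 2. Stack: [2]
LOAD_FAST a → push 38. Stack: [2, 38]
BINARY_OP - → 2 - 38 = -36. Stack: [-36]
LOAD_FAST a → push 38. Stack: [-36, 38]
BINARY_OP + → -36 + 38 = 2. Stack: [2]
STORE_FAST x → x=2. Stack: []
LOAD_FAST_LOAD_FAST a,x → push 38,2. Stack: [38, 2]
BINARY_OP - → 38 - 2 = 36. Stack: [36]
STORE_FAST x → x=36. Stack: []
LOAD_FAST a → push 38. Stack: [38]
LOAD_CONST → push 2. Stack: [38, 2]
BINARY_OP * → 38 * 2 = 76. Stack: [76]
STORE_FAST x → x=76. Stack: []
LOAD_FAST x → push 76. Stack: [76]
LOAD_CONST → push 11. Stack: [76, 11]
BINARY_OP + → 76 + 11 = 87. Stack: [87]
LOAD_FAST_LOAD_FAST a,x → push 38,76. Stack: [87, 38, 76]
BINARY_OP ^ → 38 ^ 76 = 106. Stack: [87, 106]
BINARY_OP * → 87 * 106 = 9222. Stack: [9222]
STORE_FAST n → n=9222. Stack: []
LOAD_FAST n → push 9222. Stack: [9222]
RETURN_VALUE → return 9222.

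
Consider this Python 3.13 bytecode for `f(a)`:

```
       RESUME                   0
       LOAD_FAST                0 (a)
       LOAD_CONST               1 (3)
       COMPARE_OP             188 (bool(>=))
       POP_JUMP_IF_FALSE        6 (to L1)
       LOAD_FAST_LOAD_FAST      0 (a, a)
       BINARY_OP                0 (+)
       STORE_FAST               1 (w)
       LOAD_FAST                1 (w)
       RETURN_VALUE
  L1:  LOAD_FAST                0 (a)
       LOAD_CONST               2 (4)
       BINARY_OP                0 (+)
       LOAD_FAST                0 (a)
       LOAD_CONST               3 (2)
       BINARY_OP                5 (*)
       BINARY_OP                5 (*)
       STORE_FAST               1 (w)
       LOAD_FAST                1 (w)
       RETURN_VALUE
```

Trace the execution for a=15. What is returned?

30

LOAD_FAST a → push 15. Stack: [15]
LOAD_CONST → push 3. Stack: [15, 3]
COMPARE_OP bool(>=) → 15 vs 3 = True. Stack: [True]
POP_JUMP_IF_FALSE → pop True; no jump. Stack: []
LOAD_FAST_LOAD_FAST a,a → push 15,15. Stack: [15, 15]
BINARY_OP + → 15 + 15 = 30. Stack: [30]
STORE_FAST w → w=30. Stack: []
LOAD_FAST w → push 30. Stack: [30]
RETURN_VALUE → return 30.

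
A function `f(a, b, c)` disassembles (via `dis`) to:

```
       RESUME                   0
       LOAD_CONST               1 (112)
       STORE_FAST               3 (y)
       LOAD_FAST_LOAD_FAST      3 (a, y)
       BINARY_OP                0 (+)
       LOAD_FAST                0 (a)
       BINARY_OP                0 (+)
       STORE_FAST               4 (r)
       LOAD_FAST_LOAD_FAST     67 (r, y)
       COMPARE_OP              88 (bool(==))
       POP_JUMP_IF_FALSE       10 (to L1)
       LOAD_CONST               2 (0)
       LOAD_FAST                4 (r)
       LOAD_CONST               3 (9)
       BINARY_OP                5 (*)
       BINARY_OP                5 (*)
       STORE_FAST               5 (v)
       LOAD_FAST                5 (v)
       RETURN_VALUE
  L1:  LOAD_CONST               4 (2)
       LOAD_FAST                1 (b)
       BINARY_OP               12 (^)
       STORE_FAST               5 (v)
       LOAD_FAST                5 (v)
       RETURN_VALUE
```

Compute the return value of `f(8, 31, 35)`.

LOAD_CONST → push 112. Stack: [112]
STORE_FAST y → y=112. Stack: []
LOAD_FAST_LOAD_FAST a,y → push 8,112. Stack: [8, 112]
BINARY_OP + → 8 + 112 = 120. Stack: [120]
LOAD_FAST a → push 8. Stack: [120, 8]
BINARY_OP + → 120 + 8 = 128. Stack: [128]
STORE_FAST r → r=128. Stack: []
LOAD_FAST_LOAD_FAST r,y → push 128,112. Stack: [128, 112]
COMPARE_OP bool(==) → 128 vs 112 = False. Stack: [False]
POP_JUMP_IF_FALSE → pop False; jump. Stack: []
LOAD_CONST → push 2. Stack: [2]
LOAD_FAST b → push 31. Stack: [2, 31]
BINARY_OP ^ → 2 ^ 31 = 29. Stack: [29]
STORE_FAST v → v=29. Stack: []
LOAD_FAST v → push 29. Stack: [29]
RETURN_VALUE → return 29.

29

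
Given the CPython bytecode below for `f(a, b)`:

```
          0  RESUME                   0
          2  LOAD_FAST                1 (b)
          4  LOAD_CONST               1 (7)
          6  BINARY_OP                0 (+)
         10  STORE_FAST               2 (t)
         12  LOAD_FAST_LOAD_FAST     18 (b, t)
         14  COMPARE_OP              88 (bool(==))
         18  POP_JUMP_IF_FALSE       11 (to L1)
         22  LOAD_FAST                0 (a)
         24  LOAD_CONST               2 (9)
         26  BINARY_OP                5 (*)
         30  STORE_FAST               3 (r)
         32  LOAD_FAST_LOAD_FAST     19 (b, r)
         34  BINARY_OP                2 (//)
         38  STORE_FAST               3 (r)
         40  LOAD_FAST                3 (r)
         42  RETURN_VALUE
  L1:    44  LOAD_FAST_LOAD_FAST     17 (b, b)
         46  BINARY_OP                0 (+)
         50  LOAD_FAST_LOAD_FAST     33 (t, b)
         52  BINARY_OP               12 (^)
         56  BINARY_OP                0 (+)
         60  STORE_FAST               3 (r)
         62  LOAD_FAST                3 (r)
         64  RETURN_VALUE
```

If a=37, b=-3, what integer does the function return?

-13

LOAD_FAST b → push -3. Stack: [-3]
LOAD_CONST → push 7. Stack: [-3, 7]
BINARY_OP + → -3 + 7 = 4. Stack: [4]
STORE_FAST t → t=4. Stack: []
LOAD_FAST_LOAD_FAST b,t → push -3,4. Stack: [-3, 4]
COMPARE_OP bool(==) → -3 vs 4 = False. Stack: [False]
POP_JUMP_IF_FALSE → pop False; jump. Stack: []
LOAD_FAST_LOAD_FAST b,b → push -3,-3. Stack: [-3, -3]
BINARY_OP + → -3 + -3 = -6. Stack: [-6]
LOAD_FAST_LOAD_FAST t,b → push 4,-3. Stack: [-6, 4, -3]
BINARY_OP ^ → 4 ^ -3 = -7. Stack: [-6, -7]
BINARY_OP + → -6 + -7 = -13. Stack: [-13]
STORE_FAST r → r=-13. Stack: []
LOAD_FAST r → push -13. Stack: [-13]
RETURN_VALUE → return -13.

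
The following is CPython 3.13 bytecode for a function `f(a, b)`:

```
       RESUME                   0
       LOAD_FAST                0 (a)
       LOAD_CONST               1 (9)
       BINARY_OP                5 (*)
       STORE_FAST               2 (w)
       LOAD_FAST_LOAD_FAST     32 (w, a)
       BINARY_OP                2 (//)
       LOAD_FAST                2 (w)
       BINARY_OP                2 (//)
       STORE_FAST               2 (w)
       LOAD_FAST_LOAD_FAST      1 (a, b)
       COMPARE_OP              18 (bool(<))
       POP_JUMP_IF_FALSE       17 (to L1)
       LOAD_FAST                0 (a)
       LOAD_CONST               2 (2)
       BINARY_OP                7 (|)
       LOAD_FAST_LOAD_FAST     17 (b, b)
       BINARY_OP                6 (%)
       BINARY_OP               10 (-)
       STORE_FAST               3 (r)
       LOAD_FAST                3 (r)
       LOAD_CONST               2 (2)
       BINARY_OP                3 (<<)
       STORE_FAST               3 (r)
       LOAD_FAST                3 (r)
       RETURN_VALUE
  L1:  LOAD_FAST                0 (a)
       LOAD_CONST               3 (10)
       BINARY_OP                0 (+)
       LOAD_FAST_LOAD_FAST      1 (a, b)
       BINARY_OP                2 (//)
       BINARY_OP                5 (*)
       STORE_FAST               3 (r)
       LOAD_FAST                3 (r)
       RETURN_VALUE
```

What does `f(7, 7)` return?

LOAD_FAST a → push 7. Stack: [7]
LOAD_CONST → push 9. Stack: [7, 9]
BINARY_OP * → 7 * 9 = 63. Stack: [63]
STORE_FAST w → w=63. Stack: []
LOAD_FAST_LOAD_FAST w,a → push 63,7. Stack: [63, 7]
BINARY_OP // → 63 // 7 = 9. Stack: [9]
LOAD_FAST w → push 63. Stack: [9, 63]
BINARY_OP // → 9 // 63 = 0. Stack: [0]
STORE_FAST w → w=0. Stack: []
LOAD_FAST_LOAD_FAST a,b → push 7,7. Stack: [7, 7]
COMPARE_OP bool(<) → 7 vs 7 = False. Stack: [False]
POP_JUMP_IF_FALSE → pop False; jump. Stack: []
LOAD_FAST a → push 7. Stack: [7]
LOAD_CONST → push 10. Stack: [7, 10]
BINARY_OP + → 7 + 10 = 17. Stack: [17]
LOAD_FAST_LOAD_FAST a,b → push 7,7. Stack: [17, 7, 7]
BINARY_OP // → 7 // 7 = 1. Stack: [17, 1]
BINARY_OP * → 17 * 1 = 17. Stack: [17]
STORE_FAST r → r=17. Stack: []
LOAD_FAST r → push 17. Stack: [17]
RETURN_VALUE → return 17.

17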